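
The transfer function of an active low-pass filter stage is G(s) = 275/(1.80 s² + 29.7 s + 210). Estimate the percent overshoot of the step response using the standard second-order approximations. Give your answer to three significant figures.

%OS ≈ 2.43%

Dividing through by 1.80: denominator becomes s² + 16.50 s + 116.7.
So ω_n = √116.7 = 10.8 rad/s and ζ = 16.50/(2·10.8) = 0.764.
%OS = 100·exp(−πζ/√(1−ζ²)) = 2.43%.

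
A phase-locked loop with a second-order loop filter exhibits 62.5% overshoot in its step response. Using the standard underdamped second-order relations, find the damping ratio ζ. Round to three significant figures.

From %OS = 100·exp(−πζ/√(1−ζ²)), invert to get ζ = −ln(OS)/√(π² + ln²(OS)) with OS = 0.625.
−ln 0.625 = 0.4700, so ζ = 0.4700/√(π² + 0.2209) = 0.148.

ζ ≈ 0.148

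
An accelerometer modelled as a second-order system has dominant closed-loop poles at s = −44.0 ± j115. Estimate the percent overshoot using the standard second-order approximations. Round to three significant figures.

%OS ≈ 30.1%

The poles are at −σ ± jω_d with σ = 44.0 and ω_d = 115, so ω_n = √(σ²+ω_d²) = 123 rad/s and ζ = σ/ω_n = 0.357.
%OS = 100 e^{−πζ/√(1−ζ²)} with ζ = 0.357 gives 30.1%.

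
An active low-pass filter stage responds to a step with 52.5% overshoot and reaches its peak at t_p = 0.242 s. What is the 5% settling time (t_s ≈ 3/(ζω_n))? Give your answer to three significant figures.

t_s ≈ 1.13 s

The overshoot fixes ζ = −ln(OS)/√(π²+ln²(OS)) = 0.201.
From t_p = π/ω_d, ω_d = π/0.242 = 13.0 rad/s, so ω_n = ω_d/√(1−ζ²) = 13.3 rad/s.
t_s ≈ 3/(ζω_n) = 3/(0.201·13.3) = 1.13 s.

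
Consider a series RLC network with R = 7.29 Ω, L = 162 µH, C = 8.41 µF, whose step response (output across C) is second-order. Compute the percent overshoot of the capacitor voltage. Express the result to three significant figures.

For a series RLC circuit (capacitor voltage as output), ω_n = 1/√(LC) = 1/√(162 µH · 8.41 µF) = 27100 rad/s.
ζ = (R/2)·√(C/L) = (7.29/2)·√(8.41 µF/162 µH) = 0.830.
Overshoot: exp(−π·0.830/√(1−0.830²)) = 0.00924, i.e. 0.924%.

%OS ≈ 0.924%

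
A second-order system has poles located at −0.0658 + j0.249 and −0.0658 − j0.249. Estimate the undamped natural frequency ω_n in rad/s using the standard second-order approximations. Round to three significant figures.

ω_n ≈ 0.258 rad/s

With σ = 0.0658, ω_d = 0.249: ω_n = √(σ²+ω_d²) = 0.258 rad/s, ζ = σ/ω_n = 0.255.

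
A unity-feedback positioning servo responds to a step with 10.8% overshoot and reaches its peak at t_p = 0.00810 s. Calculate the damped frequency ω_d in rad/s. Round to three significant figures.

t_p = π/ω_d, so ω_d = π/0.00810 = 388 rad/s.

ω_d ≈ 388 rad/s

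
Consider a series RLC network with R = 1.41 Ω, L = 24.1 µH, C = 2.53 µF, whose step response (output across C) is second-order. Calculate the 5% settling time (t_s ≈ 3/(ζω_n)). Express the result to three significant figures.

t_s ≈ 0.000103 s

For a series RLC circuit (capacitor voltage as output), ω_n = 1/√(LC) = 1/√(24.1 µH · 2.53 µF) = 128000 rad/s.
ζ = (R/2)·√(C/L) = (1.41/2)·√(2.53 µF/24.1 µH) = 0.228.
t_s ≈ 3/(ζω_n) = 0.000103 s.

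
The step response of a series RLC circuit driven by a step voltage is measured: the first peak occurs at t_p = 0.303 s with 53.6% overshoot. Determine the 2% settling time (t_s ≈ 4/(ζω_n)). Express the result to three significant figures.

t_s ≈ 1.94 s

From the overshoot, ζ = −ln(OS)/√(π²+ln²(OS)) = 0.195.
t_p = π/ω_d ⇒ ω_d = 10.4 rad/s; then ω_n = ω_d/√(1−ζ²) = 10.6 rad/s.
t_s ≈ 4/(ζω_n) = 4/(0.195·10.6) = 1.94 s.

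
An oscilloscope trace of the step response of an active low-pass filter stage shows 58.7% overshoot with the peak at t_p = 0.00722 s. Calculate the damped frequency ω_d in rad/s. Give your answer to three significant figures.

ω_d ≈ 435 rad/s

t_p = π/ω_d, so ω_d = π/0.00722 = 435 rad/s.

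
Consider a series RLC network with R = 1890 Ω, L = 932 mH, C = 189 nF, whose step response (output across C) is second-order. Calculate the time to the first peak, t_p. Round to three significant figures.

t_p ≈ 0.00146 s

For a series RLC circuit (capacitor voltage as output), ω_n = 1/√(LC) = 1/√(932 mH · 189 nF) = 2380 rad/s.
ζ = (R/2)·√(C/L) = (1890/2)·√(189 nF/932 mH) = 0.426.
ω_d = 2380·√(1 − 0.426²) = 2160 rad/s. t_p = π/ω_d = 0.00146 s.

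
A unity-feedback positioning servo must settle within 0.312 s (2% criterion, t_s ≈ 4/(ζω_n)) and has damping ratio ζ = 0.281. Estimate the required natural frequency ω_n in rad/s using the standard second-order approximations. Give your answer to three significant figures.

Rearranging t_s ≈ 4/(ζω_n) gives ω_n = 4/(ζ·t_s) = 4/(0.281 × 0.312) = 45.6 rad/s.

ω_n ≈ 45.6 rad/s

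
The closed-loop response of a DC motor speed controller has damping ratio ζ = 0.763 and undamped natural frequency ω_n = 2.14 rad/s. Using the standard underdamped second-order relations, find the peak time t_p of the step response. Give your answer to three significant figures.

The damped frequency is ω_d = ω_n√(1−ζ²) = 2.14·√(1−0.582) = 1.38 rad/s.
Peak time t_p = π/ω_d = π/1.38 = 2.27 s.

t_p ≈ 2.27 s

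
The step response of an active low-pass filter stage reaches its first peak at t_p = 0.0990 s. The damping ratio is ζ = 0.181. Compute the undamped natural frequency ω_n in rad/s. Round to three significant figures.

ω_n ≈ 32.3 rad/s

Peak time t_p = π/ω_d, so ω_d = π/t_p = π/0.0990 = 31.7 rad/s.
ω_n = ω_d/√(1−ζ²) = 31.7/√0.967 = 32.3 rad/s.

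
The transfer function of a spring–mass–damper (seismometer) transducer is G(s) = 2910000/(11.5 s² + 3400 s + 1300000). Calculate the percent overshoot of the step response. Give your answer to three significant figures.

Dividing through by 11.5: denominator becomes s² + 295.7 s + 113000.
So ω_n = √113000 = 336 rad/s and ζ = 295.7/(2·336) = 0.440.
%OS = 100 e^{−πζ/√(1−ζ²)} with ζ = 0.440 gives 21.5%.

%OS ≈ 21.5%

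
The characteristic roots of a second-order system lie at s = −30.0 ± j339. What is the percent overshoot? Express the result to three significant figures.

%OS ≈ 75.7%

With σ = 30.0, ω_d = 339: ω_n = √(σ²+ω_d²) = 340 rad/s, ζ = σ/ω_n = 0.0882.
Overshoot: exp(−π·0.0882/√(1−0.0882²)) = 0.757, i.e. 75.7%.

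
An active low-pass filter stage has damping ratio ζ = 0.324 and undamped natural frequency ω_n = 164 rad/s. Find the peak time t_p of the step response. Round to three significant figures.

t_p ≈ 0.0202 s

The damped frequency is ω_d = ω_n√(1−ζ²) = 164·√(1−0.105) = 155 rad/s.
Peak time t_p = π/ω_d = π/155 = 0.0202 s.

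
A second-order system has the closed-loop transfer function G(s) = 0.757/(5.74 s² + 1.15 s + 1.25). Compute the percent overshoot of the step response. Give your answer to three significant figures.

%OS ≈ 50.1%

Dividing through by 5.74: denominator becomes s² + 0.2003 s + 0.2178.
So ω_n = √0.2178 = 0.467 rad/s and ζ = 0.2003/(2·0.467) = 0.215.
%OS = 100·exp(−πζ/√(1−ζ²)) = 50.1%.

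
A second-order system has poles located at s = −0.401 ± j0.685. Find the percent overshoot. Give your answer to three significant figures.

%OS ≈ 15.9%

The poles are at −σ ± jω_d with σ = 0.401 and ω_d = 0.685, so ω_n = √(σ²+ω_d²) = 0.794 rad/s and ζ = σ/ω_n = 0.505.
Overshoot: exp(−π·0.505/√(1−0.505²)) = 0.159, i.e. 15.9%.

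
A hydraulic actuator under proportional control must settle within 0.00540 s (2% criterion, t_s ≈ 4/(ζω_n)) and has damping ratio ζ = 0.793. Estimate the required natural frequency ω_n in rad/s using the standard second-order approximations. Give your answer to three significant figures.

Rearranging t_s ≈ 4/(ζω_n) gives ω_n = 4/(ζ·t_s) = 4/(0.793 × 0.00540) = 934 rad/s.

ω_n ≈ 934 rad/s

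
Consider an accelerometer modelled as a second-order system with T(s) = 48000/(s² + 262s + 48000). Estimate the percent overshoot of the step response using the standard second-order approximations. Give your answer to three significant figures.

%OS ≈ 9.60%

Matching coefficients with s² + 2ζω_n s + ω_n² gives ω_n² = 48000 ⇒ ω_n = 219 rad/s, and ζ = 262/(2ω_n) = 0.598.
Overshoot: exp(−π·0.598/√(1−0.598²)) = 0.0960, i.e. 9.60%.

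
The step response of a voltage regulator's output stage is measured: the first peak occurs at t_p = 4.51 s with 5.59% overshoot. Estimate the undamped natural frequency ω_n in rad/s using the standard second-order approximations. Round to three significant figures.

ω_n ≈ 0.946 rad/s

ζ from %OS: ζ = |ln 0.0559|/√(π²+ln²0.0559) = 0.676.
t_p = π/ω_d ⇒ ω_d = 0.697 rad/s; then ω_n = ω_d/√(1−ζ²) = 0.946 rad/s.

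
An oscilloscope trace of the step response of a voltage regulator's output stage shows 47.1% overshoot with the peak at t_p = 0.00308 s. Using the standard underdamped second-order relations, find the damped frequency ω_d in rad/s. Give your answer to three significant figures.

ω_d ≈ 1020 rad/s

t_p = π/ω_d, so ω_d = π/0.00308 = 1020 rad/s.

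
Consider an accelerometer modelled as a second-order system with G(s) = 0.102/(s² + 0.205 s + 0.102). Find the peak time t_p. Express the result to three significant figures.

Comparing the denominator to s² + 2ζω_n s + ω_n²: ω_n = √0.102 = 0.319 rad/s, and 2ζω_n = 0.205 so ζ = 0.205/(2·0.319) = 0.321.
The damped frequency ω_d = ω_n√(1−ζ²) = 0.302 rad/s. Then t_p = π/ω_d = 10.4 s.

t_p ≈ 10.4 s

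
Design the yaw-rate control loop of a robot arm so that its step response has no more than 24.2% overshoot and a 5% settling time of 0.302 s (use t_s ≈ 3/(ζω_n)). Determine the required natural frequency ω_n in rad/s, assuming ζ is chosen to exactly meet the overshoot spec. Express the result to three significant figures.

ω_n ≈ 24.1 rad/s

ζ = −ln(OS)/√(π² + (ln OS)²). With OS = 0.242, ln OS = −1.419 and ζ = 1.419/3.447 = 0.412.
From t_s ≈ 3/(ζω_n): ω_n = 3/(ζ·t_s) = 3/(0.412·0.302) = 24.1 rad/s.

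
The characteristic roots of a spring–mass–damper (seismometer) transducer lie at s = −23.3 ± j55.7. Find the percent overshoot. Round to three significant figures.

%OS ≈ 26.9%

|pole| = ω_n = √(23.3² + 55.7²) = 60.4 rad/s; ζ = cos θ = σ/ω_n = 0.386.
%OS = 100·exp(−πζ/√(1−ζ²)) = 26.9%.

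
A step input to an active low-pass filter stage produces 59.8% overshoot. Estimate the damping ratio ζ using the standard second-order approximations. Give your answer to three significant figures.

Inverting the overshoot relation: ζ = |ln 0.598|/√(π² + ln²0.598) = 0.162.

ζ ≈ 0.162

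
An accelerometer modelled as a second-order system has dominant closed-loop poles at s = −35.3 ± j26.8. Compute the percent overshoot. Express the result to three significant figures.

%OS ≈ 1.60%

The poles are at −σ ± jω_d with σ = 35.3 and ω_d = 26.8, so ω_n = √(σ²+ω_d²) = 44.3 rad/s and ζ = σ/ω_n = 0.796.
%OS = 100·exp(−πζ/√(1−ζ²)) = 1.60%.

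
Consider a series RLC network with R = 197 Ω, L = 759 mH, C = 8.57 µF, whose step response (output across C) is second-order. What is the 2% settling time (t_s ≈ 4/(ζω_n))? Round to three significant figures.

t_s ≈ 0.0308 s

For a series RLC circuit (capacitor voltage as output), ω_n = 1/√(LC) = 1/√(759 mH · 8.57 µF) = 392 rad/s.
ζ = (R/2)·√(C/L) = (197/2)·√(8.57 µF/759 mH) = 0.331.
t_s ≈ 4/(ζω_n) = 0.0308 s.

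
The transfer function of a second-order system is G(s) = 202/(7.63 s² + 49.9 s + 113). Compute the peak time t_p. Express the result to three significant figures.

Dividing through by 7.63: denominator becomes s² + 6.540 s + 14.81.
So ω_n = √14.81 = 3.85 rad/s and ζ = 6.540/(2·3.85) = 0.850.
The damped frequency ω_d = ω_n√(1−ζ²) = 2.03 rad/s. t_p = π/ω_d = 1.55 s.

t_p ≈ 1.55 s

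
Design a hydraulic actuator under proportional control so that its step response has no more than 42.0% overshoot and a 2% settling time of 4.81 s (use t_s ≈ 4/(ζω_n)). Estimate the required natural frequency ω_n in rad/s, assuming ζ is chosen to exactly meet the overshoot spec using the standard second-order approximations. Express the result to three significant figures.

ζ = −ln(OS)/√(π² + (ln OS)²). With OS = 0.420, ln OS = −0.8675 and ζ = 0.8675/3.259 = 0.266.
From t_s ≈ 4/(ζω_n): ω_n = 4/(ζ·t_s) = 4/(0.266·4.81) = 3.12 rad/s.

ω_n ≈ 3.12 rad/s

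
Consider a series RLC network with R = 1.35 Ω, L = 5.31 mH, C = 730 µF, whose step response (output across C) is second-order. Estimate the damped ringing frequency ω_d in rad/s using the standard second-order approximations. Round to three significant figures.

For a series RLC circuit (capacitor voltage as output), ω_n = 1/√(LC) = 1/√(5.31 mH · 730 µF) = 508 rad/s.
ζ = (R/2)·√(C/L) = (1.35/2)·√(730 µF/5.31 mH) = 0.250.
ω_d = 508·√(1 − 0.250²) = 492 rad/s.

ω_d ≈ 492 rad/s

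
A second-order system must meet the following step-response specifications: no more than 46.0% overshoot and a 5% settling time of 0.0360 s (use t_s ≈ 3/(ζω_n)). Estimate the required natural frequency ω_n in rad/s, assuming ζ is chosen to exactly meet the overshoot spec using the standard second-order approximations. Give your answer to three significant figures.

ω_n ≈ 347 rad/s

ζ = −ln(OS)/√(π² + (ln OS)²). With OS = 0.460, ln OS = −0.7765 and ζ = 0.7765/3.236 = 0.240.
From t_s ≈ 3/(ζω_n): ω_n = 3/(ζ·t_s) = 3/(0.240·0.0360) = 347 rad/s.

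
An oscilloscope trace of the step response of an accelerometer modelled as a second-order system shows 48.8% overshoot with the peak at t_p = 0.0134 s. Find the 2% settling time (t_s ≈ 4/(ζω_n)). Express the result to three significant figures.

From the overshoot, ζ = −ln(OS)/√(π²+ln²(OS)) = 0.223.
From t_p = π/ω_d, ω_d = π/0.0134 = 234 rad/s, so ω_n = ω_d/√(1−ζ²) = 240 rad/s.
t_s ≈ 4/(ζω_n) = 4/(0.223·240) = 0.0747 s.

t_s ≈ 0.0747 s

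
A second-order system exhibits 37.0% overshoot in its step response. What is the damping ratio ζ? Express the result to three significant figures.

ζ ≈ 0.302

ζ = −ln(OS)/√(π² + (ln OS)²). With OS = 0.370, ln OS = −0.9943 and ζ = 0.9943/3.295 = 0.302.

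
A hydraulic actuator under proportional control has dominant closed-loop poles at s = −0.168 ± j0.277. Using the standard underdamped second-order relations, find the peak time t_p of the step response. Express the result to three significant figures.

t_p = π/ω_d with ω_d = 0.277 (the imaginary part), so t_p = 11.3 s.

t_p ≈ 11.3 s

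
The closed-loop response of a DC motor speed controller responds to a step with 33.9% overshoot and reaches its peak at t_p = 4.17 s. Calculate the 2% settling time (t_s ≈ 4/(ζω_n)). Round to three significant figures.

From the overshoot, ζ = −ln(OS)/√(π²+ln²(OS)) = 0.326.
From t_p = π/ω_d, ω_d = π/4.17 = 0.753 rad/s, so ω_n = ω_d/√(1−ζ²) = 0.797 rad/s.
t_s ≈ 4/(ζω_n) = 4/(0.326·0.797) = 15.4 s.

t_s ≈ 15.4 s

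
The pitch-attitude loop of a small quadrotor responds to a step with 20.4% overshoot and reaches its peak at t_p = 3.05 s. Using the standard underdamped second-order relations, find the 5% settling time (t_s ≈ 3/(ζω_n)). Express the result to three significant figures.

t_s ≈ 5.76 s

ζ from %OS: ζ = |ln 0.204|/√(π²+ln²0.204) = 0.451.
t_p = π/ω_d ⇒ ω_d = 1.03 rad/s; then ω_n = ω_d/√(1−ζ²) = 1.15 rad/s.
t_s ≈ 3/(ζω_n) = 3/(0.451·1.15) = 5.76 s.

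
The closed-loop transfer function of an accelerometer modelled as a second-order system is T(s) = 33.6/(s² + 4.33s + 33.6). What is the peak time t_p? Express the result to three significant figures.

Comparing the denominator to s² + 2ζω_n s + ω_n²: ω_n = √33.6 = 5.80 rad/s, and 2ζω_n = 4.33 so ζ = 4.33/(2·5.80) = 0.373.
The damped frequency ω_d = ω_n√(1−ζ²) = 5.38 rad/s. Then t_p = π/ω_d = 0.584 s.

t_p ≈ 0.584 s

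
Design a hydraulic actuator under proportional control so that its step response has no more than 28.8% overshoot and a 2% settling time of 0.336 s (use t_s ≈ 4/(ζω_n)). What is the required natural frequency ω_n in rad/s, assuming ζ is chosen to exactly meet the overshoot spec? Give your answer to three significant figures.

ω_n ≈ 32.3 rad/s

ζ = −ln(OS)/√(π² + (ln OS)²). With OS = 0.288, ln OS = −1.245 and ζ = 1.245/3.379 = 0.368.
From t_s ≈ 4/(ζω_n): ω_n = 4/(ζ·t_s) = 4/(0.368·0.336) = 32.3 rad/s.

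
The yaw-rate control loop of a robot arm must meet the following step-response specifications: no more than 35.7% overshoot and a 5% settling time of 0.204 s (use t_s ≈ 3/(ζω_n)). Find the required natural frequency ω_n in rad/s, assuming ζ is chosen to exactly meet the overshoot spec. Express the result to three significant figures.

ζ = −ln(OS)/√(π² + (ln OS)²). With OS = 0.357, ln OS = −1.030 and ζ = 1.030/3.306 = 0.312.
Then ω_n = 3/(ζ t_s) = 3/(0.312 × 0.204) = 47.2 rad/s.

ω_n ≈ 47.2 rad/s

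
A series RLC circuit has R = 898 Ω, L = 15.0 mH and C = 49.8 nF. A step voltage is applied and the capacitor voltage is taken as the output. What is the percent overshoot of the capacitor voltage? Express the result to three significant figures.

%OS ≈ 1.15%

For a series RLC circuit (capacitor voltage as output), ω_n = 1/√(LC) = 1/√(15.0 mH · 49.8 nF) = 36600 rad/s.
ζ = (R/2)·√(C/L) = (898/2)·√(49.8 nF/15.0 mH) = 0.818.
%OS = 100·exp(−πζ/√(1−ζ²)) = 1.15%.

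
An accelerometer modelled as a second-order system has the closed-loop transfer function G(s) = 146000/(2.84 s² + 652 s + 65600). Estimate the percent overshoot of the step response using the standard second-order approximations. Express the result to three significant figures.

Dividing through by 2.84: denominator becomes s² + 229.6 s + 23100.
So ω_n = √23100 = 152 rad/s and ζ = 229.6/(2·152) = 0.755.
Overshoot: exp(−π·0.755/√(1−0.755²)) = 0.0268, i.e. 2.68%.

%OS ≈ 2.68%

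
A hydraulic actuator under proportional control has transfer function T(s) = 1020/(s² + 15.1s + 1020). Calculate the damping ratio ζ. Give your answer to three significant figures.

ζ ≈ 0.236

Matching coefficients with s² + 2ζω_n s + ω_n² gives ω_n² = 1020 ⇒ ω_n = 31.9 rad/s, and ζ = 15.1/(2ω_n) = 0.236.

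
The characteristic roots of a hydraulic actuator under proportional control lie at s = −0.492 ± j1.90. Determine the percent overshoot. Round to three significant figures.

With σ = 0.492, ω_d = 1.90: ω_n = √(σ²+ω_d²) = 1.96 rad/s, ζ = σ/ω_n = 0.251.
%OS = 100 e^{−πζ/√(1−ζ²)} with ζ = 0.251 gives 44.3%.

%OS ≈ 44.3%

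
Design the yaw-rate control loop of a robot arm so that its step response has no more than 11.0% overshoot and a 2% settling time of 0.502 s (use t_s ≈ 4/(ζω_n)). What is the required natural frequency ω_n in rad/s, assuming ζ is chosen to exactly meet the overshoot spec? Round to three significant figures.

Inverting the overshoot relation: ζ = |ln 0.110|/√(π² + ln²0.110) = 0.575.
Then ω_n = 4/(ζ t_s) = 4/(0.575 × 0.502) = 13.9 rad/s.

ω_n ≈ 13.9 rad/s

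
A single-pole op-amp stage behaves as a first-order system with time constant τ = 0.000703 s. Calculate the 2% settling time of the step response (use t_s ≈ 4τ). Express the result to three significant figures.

t_s ≈ 4τ = 0.00281 s.

t_s ≈ 0.00281 s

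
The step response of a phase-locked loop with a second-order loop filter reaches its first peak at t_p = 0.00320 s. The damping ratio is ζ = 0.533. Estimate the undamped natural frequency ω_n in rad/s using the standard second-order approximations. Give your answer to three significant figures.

Peak time t_p = π/ω_d, so ω_d = π/t_p = π/0.00320 = 982 rad/s.
ω_n = ω_d/√(1−ζ²) = 982/√0.716 = 1160 rad/s.

ω_n ≈ 1160 rad/s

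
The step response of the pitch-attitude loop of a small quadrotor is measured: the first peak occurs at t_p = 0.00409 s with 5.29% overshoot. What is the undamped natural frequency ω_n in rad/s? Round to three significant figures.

ω_n ≈ 1050 rad/s

From the overshoot, ζ = −ln(OS)/√(π²+ln²(OS)) = 0.683.
t_p = π/ω_d ⇒ ω_d = 768 rad/s; then ω_n = ω_d/√(1−ζ²) = 1050 rad/s.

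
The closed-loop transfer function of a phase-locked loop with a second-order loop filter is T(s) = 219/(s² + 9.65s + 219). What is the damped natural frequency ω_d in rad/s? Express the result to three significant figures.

ω_n = √219 = 14.8 rad/s; ζ = 9.65/(2·14.8) = 0.326.
ω_d = ω_n√(1−ζ²) = 14.0 rad/s.

ω_d ≈ 14.0 rad/s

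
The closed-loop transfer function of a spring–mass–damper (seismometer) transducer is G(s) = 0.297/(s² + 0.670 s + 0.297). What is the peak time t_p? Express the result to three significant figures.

ω_n = √0.297 = 0.545 rad/s; ζ = 0.670/(2·0.545) = 0.615.
ω_d = ω_n√(1−ζ²) = 0.430 rad/s. Then t_p = π/ω_d = 7.31 s.

t_p ≈ 7.31 s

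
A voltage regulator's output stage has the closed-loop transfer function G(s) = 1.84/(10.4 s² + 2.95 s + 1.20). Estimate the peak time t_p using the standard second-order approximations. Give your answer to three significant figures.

t_p ≈ 10.2 s

Dividing through by 10.4: denominator becomes s² + 0.2837 s + 0.1154.
So ω_n = √0.1154 = 0.340 rad/s and ζ = 0.2837/(2·0.340) = 0.418.
ω_d = ω_n√(1−ζ²) = 0.309 rad/s. t_p = π/ω_d = 10.2 s.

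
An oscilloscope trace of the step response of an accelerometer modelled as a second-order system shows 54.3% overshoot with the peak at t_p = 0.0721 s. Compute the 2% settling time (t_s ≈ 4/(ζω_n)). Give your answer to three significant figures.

t_s ≈ 0.472 s

From the overshoot, ζ = −ln(OS)/√(π²+ln²(OS)) = 0.191.
t_p = π/ω_d ⇒ ω_d = 43.6 rad/s; then ω_n = ω_d/√(1−ζ²) = 44.4 rad/s.
t_s ≈ 4/(ζω_n) = 4/(0.191·44.4) = 0.472 s.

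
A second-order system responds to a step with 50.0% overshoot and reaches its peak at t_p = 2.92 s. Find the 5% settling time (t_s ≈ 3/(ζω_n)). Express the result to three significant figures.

From the overshoot, ζ = −ln(OS)/√(π²+ln²(OS)) = 0.215.
From t_p = π/ω_d, ω_d = π/2.92 = 1.08 rad/s, so ω_n = ω_d/√(1−ζ²) = 1.10 rad/s.
t_s ≈ 3/(ζω_n) = 3/(0.215·1.10) = 12.6 s.

t_s ≈ 12.6 s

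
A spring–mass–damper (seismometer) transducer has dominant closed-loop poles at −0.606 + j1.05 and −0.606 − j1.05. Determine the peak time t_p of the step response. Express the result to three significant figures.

t_p = π/ω_d with ω_d = 1.05 (the imaginary part), so t_p = 2.99 s.

t_p ≈ 2.99 s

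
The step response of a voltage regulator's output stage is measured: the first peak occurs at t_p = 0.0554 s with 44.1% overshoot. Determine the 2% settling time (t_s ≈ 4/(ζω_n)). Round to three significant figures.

t_s ≈ 0.271 s

The overshoot fixes ζ = −ln(OS)/√(π²+ln²(OS)) = 0.252.
From t_p = π/ω_d, ω_d = π/0.0554 = 56.7 rad/s, so ω_n = ω_d/√(1−ζ²) = 58.6 rad/s.
t_s ≈ 4/(ζω_n) = 4/(0.252·58.6) = 0.271 s.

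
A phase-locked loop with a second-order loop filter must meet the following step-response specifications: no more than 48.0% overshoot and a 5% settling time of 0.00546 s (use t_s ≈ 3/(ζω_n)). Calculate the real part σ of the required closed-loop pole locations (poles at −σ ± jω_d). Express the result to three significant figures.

The settling-time spec alone fixes σ = ζω_n = 3/t_s = 3/0.00546 = 549.
(Overshoot then fixes ζ = 0.228 and hence ω_d = σ·√(1−ζ²)/ζ = 2350 rad/s.)

σ ≈ 549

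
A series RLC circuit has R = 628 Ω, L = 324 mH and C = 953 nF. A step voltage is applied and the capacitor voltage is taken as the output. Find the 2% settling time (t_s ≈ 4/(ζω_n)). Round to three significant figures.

t_s ≈ 0.00413 s

For a series RLC circuit (capacitor voltage as output), ω_n = 1/√(LC) = 1/√(324 mH · 953 nF) = 1800 rad/s.
ζ = (R/2)·√(C/L) = (628/2)·√(953 nF/324 mH) = 0.539.
t_s ≈ 4/(ζω_n) = 0.00413 s.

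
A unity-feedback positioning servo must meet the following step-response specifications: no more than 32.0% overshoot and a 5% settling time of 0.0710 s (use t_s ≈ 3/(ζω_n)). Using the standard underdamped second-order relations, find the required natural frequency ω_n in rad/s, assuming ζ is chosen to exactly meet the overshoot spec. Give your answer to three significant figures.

ω_n ≈ 124 rad/s

Inverting the overshoot relation: ζ = |ln 0.320|/√(π² + ln²0.320) = 0.341.
Then ω_n = 3/(ζ t_s) = 3/(0.341 × 0.0710) = 124 rad/s.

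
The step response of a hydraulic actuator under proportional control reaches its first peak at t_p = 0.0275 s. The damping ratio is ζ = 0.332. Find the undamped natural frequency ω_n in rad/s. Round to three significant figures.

ω_n ≈ 121 rad/s

Peak time t_p = π/ω_d, so ω_d = π/t_p = π/0.0275 = 114 rad/s.
ω_n = ω_d/√(1−ζ²) = 114/√0.890 = 121 rad/s.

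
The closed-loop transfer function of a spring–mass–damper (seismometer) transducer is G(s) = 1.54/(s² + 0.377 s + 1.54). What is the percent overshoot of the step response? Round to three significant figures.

Matching coefficients with s² + 2ζω_n s + ω_n² gives ω_n² = 1.54 ⇒ ω_n = 1.24 rad/s, and ζ = 0.377/(2ω_n) = 0.152.
Overshoot: exp(−π·0.152/√(1−0.152²)) = 0.617, i.e. 61.7%.

%OS ≈ 61.7%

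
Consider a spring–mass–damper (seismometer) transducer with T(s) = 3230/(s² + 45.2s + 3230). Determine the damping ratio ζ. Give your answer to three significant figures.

ζ ≈ 0.398

Comparing the denominator to s² + 2ζω_n s + ω_n²: ω_n = √3230 = 56.8 rad/s, and 2ζω_n = 45.2 so ζ = 45.2/(2·56.8) = 0.398.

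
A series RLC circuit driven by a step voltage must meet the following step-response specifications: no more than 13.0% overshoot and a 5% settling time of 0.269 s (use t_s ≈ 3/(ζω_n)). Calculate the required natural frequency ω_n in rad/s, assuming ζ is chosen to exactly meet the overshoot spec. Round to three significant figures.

ω_n ≈ 20.5 rad/s

Inverting the overshoot relation: ζ = |ln 0.130|/√(π² + ln²0.130) = 0.545.
From t_s ≈ 3/(ζω_n): ω_n = 3/(ζ·t_s) = 3/(0.545·0.269) = 20.5 rad/s.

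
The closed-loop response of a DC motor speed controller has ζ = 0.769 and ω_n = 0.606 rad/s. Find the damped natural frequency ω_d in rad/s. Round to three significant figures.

ω_d ≈ 0.387 rad/s

ω_d = ω_n√(1−ζ²) = 0.606·√0.409 = 0.387 rad/s.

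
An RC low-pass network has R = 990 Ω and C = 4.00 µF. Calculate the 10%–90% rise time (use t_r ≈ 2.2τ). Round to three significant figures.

τ = RC = 990 × 4.00 µF = 0.00396 s.
t_r ≈ 2.2τ = 0.00871 s.

t_r ≈ 0.00871 s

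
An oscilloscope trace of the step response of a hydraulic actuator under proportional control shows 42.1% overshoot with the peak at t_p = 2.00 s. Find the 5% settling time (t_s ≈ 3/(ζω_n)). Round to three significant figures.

t_s ≈ 6.94 s

The overshoot fixes ζ = −ln(OS)/√(π²+ln²(OS)) = 0.265.
From t_p = π/ω_d, ω_d = π/2.00 = 1.57 rad/s, so ω_n = ω_d/√(1−ζ²) = 1.63 rad/s.
t_s ≈ 3/(ζω_n) = 3/(0.265·1.63) = 6.94 s.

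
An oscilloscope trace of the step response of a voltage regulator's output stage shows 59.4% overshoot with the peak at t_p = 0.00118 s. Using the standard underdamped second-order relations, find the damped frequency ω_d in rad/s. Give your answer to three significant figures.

t_p = π/ω_d, so ω_d = π/0.00118 = 2660 rad/s.

ω_d ≈ 2660 rad/s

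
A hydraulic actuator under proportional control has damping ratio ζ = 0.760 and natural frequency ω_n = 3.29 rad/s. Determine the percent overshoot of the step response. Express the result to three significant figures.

For an underdamped second-order system, %OS = 100·exp(−πζ/√(1−ζ²)).
πζ/√(1−ζ²) = π·0.760/√(1−0.578) = 3.674, so %OS = 100·e^(−3.674) = 2.54%.

%OS ≈ 2.54%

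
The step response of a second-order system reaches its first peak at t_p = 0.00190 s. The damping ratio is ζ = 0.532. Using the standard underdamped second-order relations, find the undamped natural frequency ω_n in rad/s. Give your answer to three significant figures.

ω_n ≈ 1950 rad/s

Peak time t_p = π/ω_d, so ω_d = π/t_p = π/0.00190 = 1650 rad/s.
ω_n = ω_d/√(1−ζ²) = 1650/√0.717 = 1950 rad/s.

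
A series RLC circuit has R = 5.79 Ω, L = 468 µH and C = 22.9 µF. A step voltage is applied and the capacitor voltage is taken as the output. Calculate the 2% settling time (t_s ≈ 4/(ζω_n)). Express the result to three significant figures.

t_s ≈ 0.000647 s

For a series RLC circuit (capacitor voltage as output), ω_n = 1/√(LC) = 1/√(468 µH · 22.9 µF) = 9660 rad/s.
ζ = (R/2)·√(C/L) = (5.79/2)·√(22.9 µF/468 µH) = 0.640.
t_s ≈ 4/(ζω_n) = 0.000647 s.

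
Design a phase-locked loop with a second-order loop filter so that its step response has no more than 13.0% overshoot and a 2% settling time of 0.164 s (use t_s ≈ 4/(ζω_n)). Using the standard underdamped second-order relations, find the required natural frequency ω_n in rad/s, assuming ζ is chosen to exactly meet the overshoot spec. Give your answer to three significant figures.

ω_n ≈ 44.8 rad/s

Inverting the overshoot relation: ζ = |ln 0.130|/√(π² + ln²0.130) = 0.545.
From t_s ≈ 4/(ζω_n): ω_n = 4/(ζ·t_s) = 4/(0.545·0.164) = 44.8 rad/s.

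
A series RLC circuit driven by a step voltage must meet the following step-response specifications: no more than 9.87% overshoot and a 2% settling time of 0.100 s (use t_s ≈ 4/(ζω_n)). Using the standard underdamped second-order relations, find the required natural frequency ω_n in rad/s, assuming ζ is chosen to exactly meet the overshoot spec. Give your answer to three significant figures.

ω_n ≈ 67.4 rad/s

ζ = −ln(OS)/√(π² + (ln OS)²). With OS = 0.0987, ln OS = −2.316 and ζ = 2.316/3.903 = 0.593.
Then ω_n = 4/(ζ t_s) = 4/(0.593 × 0.100) = 67.4 rad/s.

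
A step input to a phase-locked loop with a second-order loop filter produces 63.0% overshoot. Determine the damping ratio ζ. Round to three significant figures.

ζ = −ln(OS)/√(π² + (ln OS)²). With OS = 0.630, ln OS = −0.4620 and ζ = 0.4620/3.175 = 0.146.

ζ ≈ 0.146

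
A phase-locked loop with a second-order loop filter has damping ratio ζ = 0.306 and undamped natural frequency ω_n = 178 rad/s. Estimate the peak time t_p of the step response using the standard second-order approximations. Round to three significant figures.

t_p ≈ 0.0185 s

The damped frequency is ω_d = ω_n√(1−ζ²) = 178·√(1−0.0936) = 169 rad/s.
Peak time t_p = π/ω_d = π/169 = 0.0185 s.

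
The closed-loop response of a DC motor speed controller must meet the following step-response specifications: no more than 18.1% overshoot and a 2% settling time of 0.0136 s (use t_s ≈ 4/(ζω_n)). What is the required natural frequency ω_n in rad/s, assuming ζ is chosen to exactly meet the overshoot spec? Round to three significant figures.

From %OS = 100·exp(−πζ/√(1−ζ²)), invert to get ζ = −ln(OS)/√(π² + ln²(OS)) with OS = 0.181.
−ln 0.181 = 1.709, so ζ = 1.709/√(π² + 2.922) = 0.478.
Then ω_n = 4/(ζ t_s) = 4/(0.478 × 0.0136) = 615 rad/s.

ω_n ≈ 615 rad/s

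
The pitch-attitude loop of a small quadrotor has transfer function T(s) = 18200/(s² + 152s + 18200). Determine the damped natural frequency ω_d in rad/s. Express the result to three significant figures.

ω_d ≈ 111 rad/s

ω_n = √18200 = 135 rad/s; ζ = 152/(2·135) = 0.563.
ω_d = ω_n√(1−ζ²) = 111 rad/s.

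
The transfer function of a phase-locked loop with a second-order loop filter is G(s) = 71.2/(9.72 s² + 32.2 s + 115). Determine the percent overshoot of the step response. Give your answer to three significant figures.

Dividing through by 9.72: denominator becomes s² + 3.313 s + 11.83.
So ω_n = √11.83 = 3.44 rad/s and ζ = 3.313/(2·3.44) = 0.482.
%OS = 100·exp(−πζ/√(1−ζ²)) = 17.8%.

%OS ≈ 17.8%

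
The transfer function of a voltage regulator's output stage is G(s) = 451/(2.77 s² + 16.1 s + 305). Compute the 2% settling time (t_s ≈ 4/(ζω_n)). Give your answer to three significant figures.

t_s ≈ 1.38 s

Dividing through by 2.77: denominator becomes s² + 5.812 s + 110.1.
So ω_n = √110.1 = 10.5 rad/s and ζ = 5.812/(2·10.5) = 0.277.
t_s ≈ 4/(ζω_n) = 1.38 s.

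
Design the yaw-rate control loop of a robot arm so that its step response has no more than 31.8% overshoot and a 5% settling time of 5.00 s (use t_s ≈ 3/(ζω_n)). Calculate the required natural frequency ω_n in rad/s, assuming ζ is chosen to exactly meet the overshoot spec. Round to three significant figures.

ω_n ≈ 1.75 rad/s

Inverting the overshoot relation: ζ = |ln 0.318|/√(π² + ln²0.318) = 0.343.
From t_s ≈ 3/(ζω_n): ω_n = 3/(ζ·t_s) = 3/(0.343·5.00) = 1.75 rad/s.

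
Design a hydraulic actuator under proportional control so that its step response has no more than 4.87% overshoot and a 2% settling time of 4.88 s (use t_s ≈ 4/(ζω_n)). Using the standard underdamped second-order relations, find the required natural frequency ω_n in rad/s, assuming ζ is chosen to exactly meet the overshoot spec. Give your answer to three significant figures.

ζ = −ln(OS)/√(π² + (ln OS)²). With OS = 0.0487, ln OS = −3.022 and ζ = 3.022/4.359 = 0.693.
Then ω_n = 4/(ζ t_s) = 4/(0.693 × 4.88) = 1.18 rad/s.

ω_n ≈ 1.18 rad/s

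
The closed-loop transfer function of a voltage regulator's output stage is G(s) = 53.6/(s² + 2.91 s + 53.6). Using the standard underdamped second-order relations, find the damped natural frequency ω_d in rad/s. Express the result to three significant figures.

ω_d ≈ 7.18 rad/s

Matching coefficients with s² + 2ζω_n s + ω_n² gives ω_n² = 53.6 ⇒ ω_n = 7.32 rad/s, and ζ = 2.91/(2ω_n) = 0.199.
The damped frequency ω_d = ω_n√(1−ζ²) = 7.18 rad/s.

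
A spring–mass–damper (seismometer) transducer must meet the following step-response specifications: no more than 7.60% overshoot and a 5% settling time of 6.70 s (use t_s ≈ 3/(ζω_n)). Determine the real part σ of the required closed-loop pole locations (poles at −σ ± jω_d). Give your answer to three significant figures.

The settling-time spec alone fixes σ = ζω_n = 3/t_s = 3/6.70 = 0.448.
(Overshoot then fixes ζ = 0.634 and hence ω_d = σ·√(1−ζ²)/ζ = 0.546 rad/s.)

σ ≈ 0.448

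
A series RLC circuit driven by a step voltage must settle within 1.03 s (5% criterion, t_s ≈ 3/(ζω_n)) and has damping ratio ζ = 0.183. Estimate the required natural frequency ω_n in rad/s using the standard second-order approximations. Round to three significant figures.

ω_n ≈ 15.9 rad/s

Rearranging t_s ≈ 3/(ζω_n) gives ω_n = 3/(ζ·t_s) = 3/(0.183 × 1.03) = 15.9 rad/s.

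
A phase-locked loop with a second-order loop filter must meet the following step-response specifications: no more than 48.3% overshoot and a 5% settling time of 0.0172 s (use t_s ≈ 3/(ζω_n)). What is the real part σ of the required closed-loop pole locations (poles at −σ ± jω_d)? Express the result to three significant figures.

The settling-time spec alone fixes σ = ζω_n = 3/t_s = 3/0.0172 = 174.
(Overshoot then fixes ζ = 0.226 and hence ω_d = σ·√(1−ζ²)/ζ = 753 rad/s.)

σ ≈ 174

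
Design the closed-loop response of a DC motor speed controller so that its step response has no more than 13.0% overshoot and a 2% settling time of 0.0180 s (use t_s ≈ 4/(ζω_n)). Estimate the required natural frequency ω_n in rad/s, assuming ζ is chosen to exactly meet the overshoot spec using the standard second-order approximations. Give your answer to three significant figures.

ω_n ≈ 408 rad/s

ζ = −ln(OS)/√(π² + (ln OS)²). With OS = 0.130, ln OS = −2.040 and ζ = 2.040/3.746 = 0.545.
From t_s ≈ 4/(ζω_n): ω_n = 4/(ζ·t_s) = 4/(0.545·0.0180) = 408 rad/s.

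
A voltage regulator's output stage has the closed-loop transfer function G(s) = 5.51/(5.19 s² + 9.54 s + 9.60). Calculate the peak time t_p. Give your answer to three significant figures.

t_p ≈ 3.13 s

Dividing through by 5.19: denominator becomes s² + 1.838 s + 1.850.
So ω_n = √1.850 = 1.36 rad/s and ζ = 1.838/(2·1.36) = 0.676.
ω_d = 1.36·√(1 − 0.676²) = 1.00 rad/s. t_p = π/ω_d = 3.13 s.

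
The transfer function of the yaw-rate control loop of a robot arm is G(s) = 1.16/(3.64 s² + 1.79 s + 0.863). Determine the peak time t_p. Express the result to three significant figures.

Dividing through by 3.64: denominator becomes s² + 0.4918 s + 0.2371.
So ω_n = √0.2371 = 0.487 rad/s and ζ = 0.4918/(2·0.487) = 0.505.
The damped frequency ω_d = ω_n√(1−ζ²) = 0.420 rad/s. t_p = π/ω_d = 7.48 s.

t_p ≈ 7.48 s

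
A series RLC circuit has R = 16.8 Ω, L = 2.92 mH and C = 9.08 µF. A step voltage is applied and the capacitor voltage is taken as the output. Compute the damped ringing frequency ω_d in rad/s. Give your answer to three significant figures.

For a series RLC circuit (capacitor voltage as output), ω_n = 1/√(LC) = 1/√(2.92 mH · 9.08 µF) = 6140 rad/s.
ζ = (R/2)·√(C/L) = (16.8/2)·√(9.08 µF/2.92 mH) = 0.468.
ω_d = ω_n√(1−ζ²) = 5430 rad/s.

ω_d ≈ 5430 rad/s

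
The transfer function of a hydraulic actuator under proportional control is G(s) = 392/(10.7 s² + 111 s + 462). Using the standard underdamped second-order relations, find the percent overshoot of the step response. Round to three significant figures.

Dividing through by 10.7: denominator becomes s² + 10.37 s + 43.18.
So ω_n = √43.18 = 6.57 rad/s and ζ = 10.37/(2·6.57) = 0.789.
%OS = 100 e^{−πζ/√(1−ζ²)} with ζ = 0.789 gives 1.76%.

%OS ≈ 1.76%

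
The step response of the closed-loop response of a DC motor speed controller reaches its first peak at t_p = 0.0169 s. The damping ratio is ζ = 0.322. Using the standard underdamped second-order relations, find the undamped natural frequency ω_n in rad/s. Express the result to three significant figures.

ω_n ≈ 196 rad/s

Peak time t_p = π/ω_d, so ω_d = π/t_p = π/0.0169 = 186 rad/s.
ω_n = ω_d/√(1−ζ²) = 186/√0.896 = 196 rad/s.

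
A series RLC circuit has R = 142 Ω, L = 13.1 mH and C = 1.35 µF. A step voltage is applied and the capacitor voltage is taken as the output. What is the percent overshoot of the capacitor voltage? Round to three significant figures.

%OS ≈ 3.81%

For a series RLC circuit (capacitor voltage as output), ω_n = 1/√(LC) = 1/√(13.1 mH · 1.35 µF) = 7520 rad/s.
ζ = (R/2)·√(C/L) = (142/2)·√(1.35 µF/13.1 mH) = 0.721.
%OS = 100·exp(−πζ/√(1−ζ²)) = 3.81%.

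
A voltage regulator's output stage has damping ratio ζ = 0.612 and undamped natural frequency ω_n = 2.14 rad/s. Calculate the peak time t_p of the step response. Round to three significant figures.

The damped frequency is ω_d = ω_n√(1−ζ²) = 2.14·√(1−0.375) = 1.69 rad/s.
Peak time t_p = π/ω_d = π/1.69 = 1.86 s.

t_p ≈ 1.86 s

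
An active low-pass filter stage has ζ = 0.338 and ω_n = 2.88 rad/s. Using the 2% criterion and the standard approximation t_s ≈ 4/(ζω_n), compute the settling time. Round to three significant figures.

t_s ≈ 4.11 s

t_s ≈ 4/(ζω_n) = 4/(0.338 × 2.88) = 4.11 s.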